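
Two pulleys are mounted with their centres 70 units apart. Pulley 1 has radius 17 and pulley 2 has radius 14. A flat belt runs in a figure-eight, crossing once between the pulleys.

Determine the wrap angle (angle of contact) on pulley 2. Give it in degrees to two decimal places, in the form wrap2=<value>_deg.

wrap2=232.57_deg

crossed belt: β = asin((r1+r2)/C) = asin(31/70) = 26.2863°
wrap1 = wrap2 = π + 2β = 232.5726°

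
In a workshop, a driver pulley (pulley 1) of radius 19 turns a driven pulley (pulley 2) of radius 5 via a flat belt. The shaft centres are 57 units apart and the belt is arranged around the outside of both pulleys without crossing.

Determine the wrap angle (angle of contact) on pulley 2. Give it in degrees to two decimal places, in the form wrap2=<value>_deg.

wrap2=151.56_deg

open belt: β = asin((r2−r1)/C) = asin(-14/57) = -14.2181°
wrap1 = π − 2β = 208.4362°
wrap2 = π + 2β = 151.5638°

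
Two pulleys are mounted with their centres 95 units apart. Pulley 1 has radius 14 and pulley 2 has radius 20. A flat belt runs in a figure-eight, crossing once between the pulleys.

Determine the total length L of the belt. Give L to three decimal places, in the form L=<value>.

crossed belt: β = asin((r1+r2)/C) = asin(34/95) = 20.9710°
wrap1 = wrap2 = π + 2β = 221.9419°
tangent length = C·cosβ = 88.7074
L = (r1+r2)·wrap + 2·C·cosβ = 34·3.8736 + 2·88.7074 = 309.1178

L=309.118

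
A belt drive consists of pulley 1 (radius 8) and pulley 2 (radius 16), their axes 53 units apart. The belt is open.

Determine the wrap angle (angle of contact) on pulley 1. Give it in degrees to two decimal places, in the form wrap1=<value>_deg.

wrap1=162.64_deg

open belt: β = asin((r2−r1)/C) = asin(8/53) = 8.6816°
wrap1 = π − 2β = 162.6368°
wrap2 = π + 2β = 197.3632°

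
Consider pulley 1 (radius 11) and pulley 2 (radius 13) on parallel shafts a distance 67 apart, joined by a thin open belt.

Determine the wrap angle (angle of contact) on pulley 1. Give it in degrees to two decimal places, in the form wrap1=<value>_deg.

open belt: β = asin((r2−r1)/C) = asin(2/67) = 1.7106°
wrap1 = π − 2β = 176.5788°
wrap2 = π + 2β = 183.4212°

wrap1=176.58_deg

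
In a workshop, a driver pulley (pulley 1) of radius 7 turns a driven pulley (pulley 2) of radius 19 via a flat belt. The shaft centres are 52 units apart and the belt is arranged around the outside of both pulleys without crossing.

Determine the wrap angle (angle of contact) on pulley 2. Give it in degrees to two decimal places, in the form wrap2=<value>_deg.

open belt: β = asin((r2−r1)/C) = asin(12/52) = 13.3424°
wrap1 = π − 2β = 153.3153°
wrap2 = π + 2β = 206.6847°

wrap2=206.68_deg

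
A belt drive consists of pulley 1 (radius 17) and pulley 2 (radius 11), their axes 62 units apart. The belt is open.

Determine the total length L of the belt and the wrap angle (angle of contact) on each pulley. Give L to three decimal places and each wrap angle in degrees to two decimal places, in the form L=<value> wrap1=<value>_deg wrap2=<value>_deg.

L=212.546 wrap1=191.11_deg wrap2=168.89_deg

open belt: β = asin((r2−r1)/C) = asin(-6/62) = -5.5534°
wrap1 = π − 2β = 191.1069°
wrap2 = π + 2β = 168.8931°
tangent length = C·cosβ = 61.7090
L = r1·wrap1 + r2·wrap2 + 2·C·cosβ = 17·3.3354 + 11·2.9477 + 2·61.7090 = 212.5457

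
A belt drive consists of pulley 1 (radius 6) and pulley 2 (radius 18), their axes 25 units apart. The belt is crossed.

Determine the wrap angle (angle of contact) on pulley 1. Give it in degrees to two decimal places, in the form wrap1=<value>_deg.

wrap1=327.48_deg

crossed belt: β = asin((r1+r2)/C) = asin(24/25) = 73.7398°
wrap1 = wrap2 = π + 2β = 327.4796°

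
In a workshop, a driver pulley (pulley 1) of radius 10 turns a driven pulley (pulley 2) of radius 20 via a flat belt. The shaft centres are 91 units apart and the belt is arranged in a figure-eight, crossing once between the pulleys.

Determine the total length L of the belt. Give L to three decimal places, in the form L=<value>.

crossed belt: β = asin((r1+r2)/C) = asin(30/91) = 19.2488°
wrap1 = wrap2 = π + 2β = 218.4975°
tangent length = C·cosβ = 85.9127
L = (r1+r2)·wrap + 2·C·cosβ = 30·3.8135 + 2·85.9127 = 286.2305

L=286.231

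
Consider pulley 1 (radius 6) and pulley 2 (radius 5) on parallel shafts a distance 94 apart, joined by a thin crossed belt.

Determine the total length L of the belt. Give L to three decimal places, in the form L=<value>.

crossed belt: β = asin((r1+r2)/C) = asin(11/94) = 6.7202°
wrap1 = wrap2 = π + 2β = 193.4404°
tangent length = C·cosβ = 93.3542
L = (r1+r2)·wrap + 2·C·cosβ = 11·3.3762 + 2·93.3542 = 223.8462

L=223.846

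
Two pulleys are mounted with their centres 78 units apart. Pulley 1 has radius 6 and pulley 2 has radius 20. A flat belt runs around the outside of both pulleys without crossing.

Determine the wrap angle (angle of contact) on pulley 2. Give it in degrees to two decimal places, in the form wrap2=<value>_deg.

wrap2=200.68_deg

open belt: β = asin((r2−r1)/C) = asin(14/78) = 10.3399°
wrap1 = π − 2β = 159.3202°
wrap2 = π + 2β = 200.6798°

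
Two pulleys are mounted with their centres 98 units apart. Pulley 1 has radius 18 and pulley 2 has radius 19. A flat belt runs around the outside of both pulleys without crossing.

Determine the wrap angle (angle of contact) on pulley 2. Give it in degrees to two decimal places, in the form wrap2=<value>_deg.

open belt: β = asin((r2−r1)/C) = asin(1/98) = 0.5847°
wrap1 = π − 2β = 178.8307°
wrap2 = π + 2β = 181.1693°

wrap2=181.17_deg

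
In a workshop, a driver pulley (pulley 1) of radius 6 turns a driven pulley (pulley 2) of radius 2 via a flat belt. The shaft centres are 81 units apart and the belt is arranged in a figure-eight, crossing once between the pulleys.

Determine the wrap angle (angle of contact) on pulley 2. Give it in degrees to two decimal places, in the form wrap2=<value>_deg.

wrap2=191.34_deg

crossed belt: β = asin((r1+r2)/C) = asin(8/81) = 5.6681°
wrap1 = wrap2 = π + 2β = 191.3362°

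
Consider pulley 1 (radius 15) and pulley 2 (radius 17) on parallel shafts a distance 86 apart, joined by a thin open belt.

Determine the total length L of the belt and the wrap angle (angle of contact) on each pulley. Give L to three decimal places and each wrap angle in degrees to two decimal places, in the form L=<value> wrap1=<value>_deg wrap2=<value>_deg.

open belt: β = asin((r2−r1)/C) = asin(2/86) = 1.3326°
wrap1 = π − 2β = 177.3348°
wrap2 = π + 2β = 182.6652°
tangent length = C·cosβ = 85.9767
L = r1·wrap1 + r2·wrap2 + 2·C·cosβ = 15·3.0951 + 17·3.1881 + 2·85.9767 = 272.5775

L=272.577 wrap1=177.33_deg wrap2=182.67_deg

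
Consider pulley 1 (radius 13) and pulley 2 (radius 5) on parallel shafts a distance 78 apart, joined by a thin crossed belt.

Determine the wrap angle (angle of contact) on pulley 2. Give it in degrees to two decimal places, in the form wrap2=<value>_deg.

wrap2=206.68_deg

crossed belt: β = asin((r1+r2)/C) = asin(18/78) = 13.3424°
wrap1 = wrap2 = π + 2β = 206.6847°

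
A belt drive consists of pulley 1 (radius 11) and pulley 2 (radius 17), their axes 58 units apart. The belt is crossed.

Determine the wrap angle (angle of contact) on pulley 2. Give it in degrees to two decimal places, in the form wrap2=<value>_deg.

wrap2=237.73_deg

crossed belt: β = asin((r1+r2)/C) = asin(28/58) = 28.8657°
wrap1 = wrap2 = π + 2β = 237.7315°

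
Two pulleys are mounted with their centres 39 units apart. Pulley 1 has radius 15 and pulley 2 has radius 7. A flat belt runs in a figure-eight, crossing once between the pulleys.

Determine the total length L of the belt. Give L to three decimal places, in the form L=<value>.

crossed belt: β = asin((r1+r2)/C) = asin(22/39) = 34.3400°
wrap1 = wrap2 = π + 2β = 248.6800°
tangent length = C·cosβ = 32.2025
L = (r1+r2)·wrap + 2·C·cosβ = 22·4.3403 + 2·32.2025 = 159.8912

L=159.891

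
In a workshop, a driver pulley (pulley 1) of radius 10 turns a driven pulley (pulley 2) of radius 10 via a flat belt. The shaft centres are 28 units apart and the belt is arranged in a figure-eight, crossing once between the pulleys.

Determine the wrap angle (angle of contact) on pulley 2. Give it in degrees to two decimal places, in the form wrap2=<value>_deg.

wrap2=271.17_deg

crossed belt: β = asin((r1+r2)/C) = asin(20/28) = 45.5847°
wrap1 = wrap2 = π + 2β = 271.1694°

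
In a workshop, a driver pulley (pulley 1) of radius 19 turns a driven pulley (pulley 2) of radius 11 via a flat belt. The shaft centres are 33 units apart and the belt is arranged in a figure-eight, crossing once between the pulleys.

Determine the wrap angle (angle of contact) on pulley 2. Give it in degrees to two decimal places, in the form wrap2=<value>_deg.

crossed belt: β = asin((r1+r2)/C) = asin(30/33) = 65.3800°
wrap1 = wrap2 = π + 2β = 310.7600°

wrap2=310.76_deg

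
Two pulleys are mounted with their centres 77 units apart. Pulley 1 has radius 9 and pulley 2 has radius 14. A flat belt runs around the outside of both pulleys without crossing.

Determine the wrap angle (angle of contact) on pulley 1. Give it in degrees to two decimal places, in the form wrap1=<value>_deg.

open belt: β = asin((r2−r1)/C) = asin(5/77) = 3.7231°
wrap1 = π − 2β = 172.5538°
wrap2 = π + 2β = 187.4462°

wrap1=172.55_deg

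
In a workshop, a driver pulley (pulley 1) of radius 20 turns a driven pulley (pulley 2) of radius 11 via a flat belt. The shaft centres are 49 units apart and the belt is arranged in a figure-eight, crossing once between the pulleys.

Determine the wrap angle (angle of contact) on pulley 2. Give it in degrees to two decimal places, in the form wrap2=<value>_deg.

wrap2=258.49_deg

crossed belt: β = asin((r1+r2)/C) = asin(31/49) = 39.2461°
wrap1 = wrap2 = π + 2β = 258.4923°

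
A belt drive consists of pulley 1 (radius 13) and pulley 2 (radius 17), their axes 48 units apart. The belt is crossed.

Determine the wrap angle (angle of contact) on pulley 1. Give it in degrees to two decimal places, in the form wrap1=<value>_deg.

wrap1=257.36_deg

crossed belt: β = asin((r1+r2)/C) = asin(30/48) = 38.6822°
wrap1 = wrap2 = π + 2β = 257.3644°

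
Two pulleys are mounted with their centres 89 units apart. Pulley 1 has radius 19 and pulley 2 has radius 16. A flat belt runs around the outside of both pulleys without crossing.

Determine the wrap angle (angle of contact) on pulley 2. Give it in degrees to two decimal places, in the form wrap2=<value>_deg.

open belt: β = asin((r2−r1)/C) = asin(-3/89) = -1.9317°
wrap1 = π − 2β = 183.8634°
wrap2 = π + 2β = 176.1366°

wrap2=176.14_deg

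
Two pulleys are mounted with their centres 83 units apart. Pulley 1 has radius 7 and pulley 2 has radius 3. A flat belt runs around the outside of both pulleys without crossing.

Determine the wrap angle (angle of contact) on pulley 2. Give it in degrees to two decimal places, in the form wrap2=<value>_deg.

wrap2=174.48_deg

open belt: β = asin((r2−r1)/C) = asin(-4/83) = -2.7623°
wrap1 = π − 2β = 185.5246°
wrap2 = π + 2β = 174.4754°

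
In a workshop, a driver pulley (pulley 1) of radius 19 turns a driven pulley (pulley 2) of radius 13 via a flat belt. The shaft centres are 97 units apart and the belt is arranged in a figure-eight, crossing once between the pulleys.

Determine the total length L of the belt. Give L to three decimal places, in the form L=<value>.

crossed belt: β = asin((r1+r2)/C) = asin(32/97) = 19.2625°
wrap1 = wrap2 = π + 2β = 218.5250°
tangent length = C·cosβ = 91.5696
L = (r1+r2)·wrap + 2·C·cosβ = 32·3.8140 + 2·91.5696 = 305.1867

L=305.187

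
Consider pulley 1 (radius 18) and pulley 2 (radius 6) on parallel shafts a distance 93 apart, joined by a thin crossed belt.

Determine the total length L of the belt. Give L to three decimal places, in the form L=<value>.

crossed belt: β = asin((r1+r2)/C) = asin(24/93) = 14.9552°
wrap1 = wrap2 = π + 2β = 209.9105°
tangent length = C·cosβ = 89.8499
L = (r1+r2)·wrap + 2·C·cosβ = 24·3.6636 + 2·89.8499 = 267.6269

L=267.627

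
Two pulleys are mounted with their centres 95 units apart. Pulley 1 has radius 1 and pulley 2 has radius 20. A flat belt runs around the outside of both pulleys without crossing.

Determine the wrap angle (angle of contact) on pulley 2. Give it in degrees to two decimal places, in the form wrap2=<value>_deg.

wrap2=203.07_deg

open belt: β = asin((r2−r1)/C) = asin(19/95) = 11.5370°
wrap1 = π − 2β = 156.9261°
wrap2 = π + 2β = 203.0739°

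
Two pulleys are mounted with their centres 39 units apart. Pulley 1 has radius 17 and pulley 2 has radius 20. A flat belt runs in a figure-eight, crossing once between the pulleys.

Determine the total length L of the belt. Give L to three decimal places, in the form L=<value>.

crossed belt: β = asin((r1+r2)/C) = asin(37/39) = 71.5713°
wrap1 = wrap2 = π + 2β = 323.1427°
tangent length = C·cosβ = 12.3288
L = (r1+r2)·wrap + 2·C·cosβ = 37·5.6399 + 2·12.3288 = 233.3341

L=233.334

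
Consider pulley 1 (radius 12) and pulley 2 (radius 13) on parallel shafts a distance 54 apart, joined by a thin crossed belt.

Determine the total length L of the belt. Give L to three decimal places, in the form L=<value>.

L=198.335

crossed belt: β = asin((r1+r2)/C) = asin(25/54) = 27.5785°
wrap1 = wrap2 = π + 2β = 235.1569°
tangent length = C·cosβ = 47.8644
L = (r1+r2)·wrap + 2·C·cosβ = 25·4.1043 + 2·47.8644 = 198.3354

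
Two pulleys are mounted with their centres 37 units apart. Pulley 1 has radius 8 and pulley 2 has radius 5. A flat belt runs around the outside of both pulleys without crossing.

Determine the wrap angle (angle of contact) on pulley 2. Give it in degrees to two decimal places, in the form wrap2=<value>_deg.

open belt: β = asin((r2−r1)/C) = asin(-3/37) = -4.6507°
wrap1 = π − 2β = 189.3014°
wrap2 = π + 2β = 170.6986°

wrap2=170.70_deg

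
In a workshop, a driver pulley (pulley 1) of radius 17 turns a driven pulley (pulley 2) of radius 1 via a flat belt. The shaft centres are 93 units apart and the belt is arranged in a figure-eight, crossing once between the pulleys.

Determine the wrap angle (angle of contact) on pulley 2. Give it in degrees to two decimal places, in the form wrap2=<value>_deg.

wrap2=202.32_deg

crossed belt: β = asin((r1+r2)/C) = asin(18/93) = 11.1599°
wrap1 = wrap2 = π + 2β = 202.3199°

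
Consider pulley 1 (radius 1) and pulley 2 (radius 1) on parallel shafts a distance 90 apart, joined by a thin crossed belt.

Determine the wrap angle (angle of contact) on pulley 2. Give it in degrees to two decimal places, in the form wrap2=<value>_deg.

wrap2=182.55_deg

crossed belt: β = asin((r1+r2)/C) = asin(2/90) = 1.2733°
wrap1 = wrap2 = π + 2β = 182.5467°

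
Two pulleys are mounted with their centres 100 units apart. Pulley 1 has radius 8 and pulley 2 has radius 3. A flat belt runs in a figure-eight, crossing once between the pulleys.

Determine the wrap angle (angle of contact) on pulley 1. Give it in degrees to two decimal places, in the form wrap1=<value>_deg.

crossed belt: β = asin((r1+r2)/C) = asin(11/100) = 6.3153°
wrap1 = wrap2 = π + 2β = 192.6306°

wrap1=192.63_deg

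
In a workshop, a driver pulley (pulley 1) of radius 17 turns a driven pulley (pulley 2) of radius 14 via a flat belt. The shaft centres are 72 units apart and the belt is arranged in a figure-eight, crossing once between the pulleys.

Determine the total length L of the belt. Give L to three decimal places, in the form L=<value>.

L=254.955

crossed belt: β = asin((r1+r2)/C) = asin(31/72) = 25.5028°
wrap1 = wrap2 = π + 2β = 231.0056°
tangent length = C·cosβ = 64.9846
L = (r1+r2)·wrap + 2·C·cosβ = 31·4.0318 + 2·64.9846 = 254.9553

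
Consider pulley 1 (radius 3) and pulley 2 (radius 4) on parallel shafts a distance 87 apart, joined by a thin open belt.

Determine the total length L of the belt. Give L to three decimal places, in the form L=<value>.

L=196.003

open belt: β = asin((r2−r1)/C) = asin(1/87) = 0.6586°
wrap1 = π − 2β = 178.6828°
wrap2 = π + 2β = 181.3172°
tangent length = C·cosβ = 86.9943
L = r1·wrap1 + r2·wrap2 + 2·C·cosβ = 3·3.1186 + 4·3.1646 + 2·86.9943 = 196.0026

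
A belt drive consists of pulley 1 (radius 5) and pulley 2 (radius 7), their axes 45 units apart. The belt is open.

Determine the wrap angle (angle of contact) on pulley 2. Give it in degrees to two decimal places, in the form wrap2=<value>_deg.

open belt: β = asin((r2−r1)/C) = asin(2/45) = 2.5473°
wrap1 = π − 2β = 174.9054°
wrap2 = π + 2β = 185.0946°

wrap2=185.09_deg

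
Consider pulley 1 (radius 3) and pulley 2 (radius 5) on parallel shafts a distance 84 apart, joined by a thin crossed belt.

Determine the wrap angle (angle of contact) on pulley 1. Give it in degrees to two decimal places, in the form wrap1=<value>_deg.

wrap1=190.93_deg

crossed belt: β = asin((r1+r2)/C) = asin(8/84) = 5.4650°
wrap1 = wrap2 = π + 2β = 190.9300°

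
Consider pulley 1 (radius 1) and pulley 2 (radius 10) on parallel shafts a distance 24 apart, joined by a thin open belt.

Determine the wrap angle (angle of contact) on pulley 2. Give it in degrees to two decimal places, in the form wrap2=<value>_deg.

open belt: β = asin((r2−r1)/C) = asin(9/24) = 22.0243°
wrap1 = π − 2β = 135.9514°
wrap2 = π + 2β = 224.0486°

wrap2=224.05_deg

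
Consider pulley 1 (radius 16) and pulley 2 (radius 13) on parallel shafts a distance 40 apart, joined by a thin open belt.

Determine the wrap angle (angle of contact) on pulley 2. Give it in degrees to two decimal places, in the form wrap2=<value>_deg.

open belt: β = asin((r2−r1)/C) = asin(-3/40) = -4.3012°
wrap1 = π − 2β = 188.6024°
wrap2 = π + 2β = 171.3976°

wrap2=171.40_deg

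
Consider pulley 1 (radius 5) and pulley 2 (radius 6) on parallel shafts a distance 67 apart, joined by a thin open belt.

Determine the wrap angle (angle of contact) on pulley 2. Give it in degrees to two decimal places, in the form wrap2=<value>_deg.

open belt: β = asin((r2−r1)/C) = asin(1/67) = 0.8552°
wrap1 = π − 2β = 178.2896°
wrap2 = π + 2β = 181.7104°

wrap2=181.71_deg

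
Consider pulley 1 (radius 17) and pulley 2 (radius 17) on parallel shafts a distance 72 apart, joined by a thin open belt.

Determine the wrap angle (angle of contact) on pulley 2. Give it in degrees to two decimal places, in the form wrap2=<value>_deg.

wrap2=180.00_deg

open belt: β = asin((r2−r1)/C) = asin(0/72) = 0.0000°
wrap1 = π − 2β = 180.0000°
wrap2 = π + 2β = 180.0000°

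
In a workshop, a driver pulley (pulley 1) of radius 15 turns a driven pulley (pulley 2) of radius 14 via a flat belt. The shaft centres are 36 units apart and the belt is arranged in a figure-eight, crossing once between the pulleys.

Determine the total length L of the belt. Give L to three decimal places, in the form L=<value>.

crossed belt: β = asin((r1+r2)/C) = asin(29/36) = 53.6639°
wrap1 = wrap2 = π + 2β = 287.3279°
tangent length = C·cosβ = 21.3307
L = (r1+r2)·wrap + 2·C·cosβ = 29·5.0148 + 2·21.3307 = 188.0912

L=188.091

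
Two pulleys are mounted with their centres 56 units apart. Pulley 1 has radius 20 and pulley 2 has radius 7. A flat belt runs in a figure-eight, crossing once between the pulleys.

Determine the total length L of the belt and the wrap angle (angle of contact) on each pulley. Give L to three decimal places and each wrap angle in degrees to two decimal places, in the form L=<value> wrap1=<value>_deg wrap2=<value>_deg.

L=210.113 wrap1=237.65_deg wrap2=237.65_deg

crossed belt: β = asin((r1+r2)/C) = asin(27/56) = 28.8254°
wrap1 = wrap2 = π + 2β = 237.6509°
tangent length = C·cosβ = 49.0612
L = (r1+r2)·wrap + 2·C·cosβ = 27·4.1478 + 2·49.0612 = 210.1127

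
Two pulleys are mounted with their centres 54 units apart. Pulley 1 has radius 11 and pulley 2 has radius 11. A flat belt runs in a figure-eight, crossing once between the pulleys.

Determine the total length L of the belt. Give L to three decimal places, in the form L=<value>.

L=186.209

crossed belt: β = asin((r1+r2)/C) = asin(22/54) = 24.0421°
wrap1 = wrap2 = π + 2β = 228.0842°
tangent length = C·cosβ = 49.3153
L = (r1+r2)·wrap + 2·C·cosβ = 22·3.9808 + 2·49.3153 = 186.2087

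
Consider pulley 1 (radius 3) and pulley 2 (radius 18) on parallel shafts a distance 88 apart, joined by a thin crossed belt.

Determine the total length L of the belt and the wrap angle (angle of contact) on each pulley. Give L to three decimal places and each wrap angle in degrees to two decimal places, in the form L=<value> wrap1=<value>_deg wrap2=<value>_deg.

L=247.009 wrap1=207.61_deg wrap2=207.61_deg

crossed belt: β = asin((r1+r2)/C) = asin(21/88) = 13.8061°
wrap1 = wrap2 = π + 2β = 207.6121°
tangent length = C·cosβ = 85.4576
L = (r1+r2)·wrap + 2·C·cosβ = 21·3.6235 + 2·85.4576 = 247.0090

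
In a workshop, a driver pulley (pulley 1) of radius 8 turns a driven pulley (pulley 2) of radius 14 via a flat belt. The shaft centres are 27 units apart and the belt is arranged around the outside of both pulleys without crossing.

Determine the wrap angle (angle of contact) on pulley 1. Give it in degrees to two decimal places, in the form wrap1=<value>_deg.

open belt: β = asin((r2−r1)/C) = asin(6/27) = 12.8396°
wrap1 = π − 2β = 154.3208°
wrap2 = π + 2β = 205.6792°

wrap1=154.32_deg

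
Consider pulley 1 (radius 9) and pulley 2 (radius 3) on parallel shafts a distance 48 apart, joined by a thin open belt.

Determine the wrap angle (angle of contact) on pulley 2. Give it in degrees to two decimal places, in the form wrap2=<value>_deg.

open belt: β = asin((r2−r1)/C) = asin(-6/48) = -7.1808°
wrap1 = π − 2β = 194.3615°
wrap2 = π + 2β = 165.6385°

wrap2=165.64_deg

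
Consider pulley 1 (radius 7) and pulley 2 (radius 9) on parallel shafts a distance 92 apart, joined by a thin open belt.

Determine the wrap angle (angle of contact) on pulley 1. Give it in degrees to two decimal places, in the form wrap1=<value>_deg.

wrap1=177.51_deg

open belt: β = asin((r2−r1)/C) = asin(2/92) = 1.2457°
wrap1 = π − 2β = 177.5087°
wrap2 = π + 2β = 182.4913°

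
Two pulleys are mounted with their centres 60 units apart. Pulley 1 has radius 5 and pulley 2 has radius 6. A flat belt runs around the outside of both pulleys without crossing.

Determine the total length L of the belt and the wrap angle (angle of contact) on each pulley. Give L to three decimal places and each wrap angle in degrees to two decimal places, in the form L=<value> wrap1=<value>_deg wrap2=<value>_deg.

open belt: β = asin((r2−r1)/C) = asin(1/60) = 0.9550°
wrap1 = π − 2β = 178.0901°
wrap2 = π + 2β = 181.9099°
tangent length = C·cosβ = 59.9917
L = r1·wrap1 + r2·wrap2 + 2·C·cosβ = 5·3.1083 + 6·3.1749 + 2·59.9917 = 154.5742

L=154.574 wrap1=178.09_deg wrap2=181.91_deg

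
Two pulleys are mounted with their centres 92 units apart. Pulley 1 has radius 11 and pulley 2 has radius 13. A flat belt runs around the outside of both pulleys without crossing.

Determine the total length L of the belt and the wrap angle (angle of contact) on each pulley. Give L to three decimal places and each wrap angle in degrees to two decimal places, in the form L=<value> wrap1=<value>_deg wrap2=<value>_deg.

open belt: β = asin((r2−r1)/C) = asin(2/92) = 1.2457°
wrap1 = π − 2β = 177.5087°
wrap2 = π + 2β = 182.4913°
tangent length = C·cosβ = 91.9783
L = r1·wrap1 + r2·wrap2 + 2·C·cosβ = 11·3.0981 + 13·3.1851 + 2·91.9783 = 259.4417

L=259.442 wrap1=177.51_deg wrap2=182.49_deg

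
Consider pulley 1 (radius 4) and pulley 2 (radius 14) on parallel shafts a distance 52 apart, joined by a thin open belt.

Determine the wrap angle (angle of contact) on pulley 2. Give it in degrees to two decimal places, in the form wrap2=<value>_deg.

wrap2=202.17_deg

open belt: β = asin((r2−r1)/C) = asin(10/52) = 11.0875°
wrap1 = π − 2β = 157.8250°
wrap2 = π + 2β = 202.1750°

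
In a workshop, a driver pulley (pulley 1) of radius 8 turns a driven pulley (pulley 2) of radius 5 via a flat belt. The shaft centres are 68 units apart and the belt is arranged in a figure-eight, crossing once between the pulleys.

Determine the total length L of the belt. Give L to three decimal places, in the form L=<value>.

crossed belt: β = asin((r1+r2)/C) = asin(13/68) = 11.0214°
wrap1 = wrap2 = π + 2β = 202.0429°
tangent length = C·cosβ = 66.7458
L = (r1+r2)·wrap + 2·C·cosβ = 13·3.5263 + 2·66.7458 = 179.3337

L=179.334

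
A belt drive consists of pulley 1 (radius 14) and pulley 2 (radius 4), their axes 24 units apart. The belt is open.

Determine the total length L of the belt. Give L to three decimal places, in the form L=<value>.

L=108.779

open belt: β = asin((r2−r1)/C) = asin(-10/24) = -24.6243°
wrap1 = π − 2β = 229.2486°
wrap2 = π + 2β = 130.7514°
tangent length = C·cosβ = 21.8174
L = r1·wrap1 + r2·wrap2 + 2·C·cosβ = 14·4.0011 + 4·2.2820 + 2·21.8174 = 108.7790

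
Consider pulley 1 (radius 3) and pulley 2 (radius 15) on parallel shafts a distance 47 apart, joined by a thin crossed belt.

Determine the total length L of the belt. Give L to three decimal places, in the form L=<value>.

crossed belt: β = asin((r1+r2)/C) = asin(18/47) = 22.5183°
wrap1 = wrap2 = π + 2β = 225.0366°
tangent length = C·cosβ = 43.4166
L = (r1+r2)·wrap + 2·C·cosβ = 18·3.9276 + 2·43.4166 = 157.5305

L=157.531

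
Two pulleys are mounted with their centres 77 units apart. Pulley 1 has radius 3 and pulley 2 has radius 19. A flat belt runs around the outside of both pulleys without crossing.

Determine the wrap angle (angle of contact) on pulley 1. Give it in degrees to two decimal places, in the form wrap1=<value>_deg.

wrap1=156.01_deg

open belt: β = asin((r2−r1)/C) = asin(16/77) = 11.9930°
wrap1 = π − 2β = 156.0140°
wrap2 = π + 2β = 203.9860°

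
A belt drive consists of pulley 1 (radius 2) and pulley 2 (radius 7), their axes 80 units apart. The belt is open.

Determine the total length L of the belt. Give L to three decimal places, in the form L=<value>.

L=188.587

open belt: β = asin((r2−r1)/C) = asin(5/80) = 3.5833°
wrap1 = π − 2β = 172.8334°
wrap2 = π + 2β = 187.1666°
tangent length = C·cosβ = 79.8436
L = r1·wrap1 + r2·wrap2 + 2·C·cosβ = 2·3.0165 + 7·3.2667 + 2·79.8436 = 188.5869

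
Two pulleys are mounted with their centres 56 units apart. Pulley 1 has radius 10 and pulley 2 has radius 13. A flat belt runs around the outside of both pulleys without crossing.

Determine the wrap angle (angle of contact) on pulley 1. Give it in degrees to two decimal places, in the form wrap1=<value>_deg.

open belt: β = asin((r2−r1)/C) = asin(3/56) = 3.0709°
wrap1 = π − 2β = 173.8582°
wrap2 = π + 2β = 186.1418°

wrap1=173.86_deg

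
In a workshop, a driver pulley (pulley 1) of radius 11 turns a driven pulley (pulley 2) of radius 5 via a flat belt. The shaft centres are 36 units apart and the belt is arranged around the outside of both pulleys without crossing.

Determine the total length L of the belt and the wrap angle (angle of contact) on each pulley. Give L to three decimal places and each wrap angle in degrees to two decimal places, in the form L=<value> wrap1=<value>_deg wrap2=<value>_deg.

L=123.268 wrap1=199.19_deg wrap2=160.81_deg

open belt: β = asin((r2−r1)/C) = asin(-6/36) = -9.5941°
wrap1 = π − 2β = 199.1881°
wrap2 = π + 2β = 160.8119°
tangent length = C·cosβ = 35.4965
L = r1·wrap1 + r2·wrap2 + 2·C·cosβ = 11·3.4765 + 5·2.8067 + 2·35.4965 = 123.2678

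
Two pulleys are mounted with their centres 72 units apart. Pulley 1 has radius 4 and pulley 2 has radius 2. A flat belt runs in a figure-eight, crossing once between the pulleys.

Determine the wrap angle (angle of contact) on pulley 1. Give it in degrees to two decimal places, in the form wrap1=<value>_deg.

wrap1=189.56_deg

crossed belt: β = asin((r1+r2)/C) = asin(6/72) = 4.7802°
wrap1 = wrap2 = π + 2β = 189.5604°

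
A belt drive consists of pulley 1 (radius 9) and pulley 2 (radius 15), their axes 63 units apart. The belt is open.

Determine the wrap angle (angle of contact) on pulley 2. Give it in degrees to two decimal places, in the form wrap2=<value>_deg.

wrap2=190.93_deg

open belt: β = asin((r2−r1)/C) = asin(6/63) = 5.4650°
wrap1 = π − 2β = 169.0700°
wrap2 = π + 2β = 190.9300°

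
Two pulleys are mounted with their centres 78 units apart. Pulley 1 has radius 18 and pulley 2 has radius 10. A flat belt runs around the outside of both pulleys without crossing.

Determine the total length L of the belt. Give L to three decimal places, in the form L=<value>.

L=244.786

open belt: β = asin((r2−r1)/C) = asin(-8/78) = -5.8868°
wrap1 = π − 2β = 191.7737°
wrap2 = π + 2β = 168.2263°
tangent length = C·cosβ = 77.5887
L = r1·wrap1 + r2·wrap2 + 2·C·cosβ = 18·3.3471 + 10·2.9361 + 2·77.5887 = 244.7858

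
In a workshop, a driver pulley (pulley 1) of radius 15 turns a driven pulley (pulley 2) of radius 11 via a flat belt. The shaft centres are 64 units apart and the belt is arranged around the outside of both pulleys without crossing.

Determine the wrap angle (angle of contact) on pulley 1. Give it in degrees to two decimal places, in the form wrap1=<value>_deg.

wrap1=187.17_deg

open belt: β = asin((r2−r1)/C) = asin(-4/64) = -3.5833°
wrap1 = π − 2β = 187.1666°
wrap2 = π + 2β = 172.8334°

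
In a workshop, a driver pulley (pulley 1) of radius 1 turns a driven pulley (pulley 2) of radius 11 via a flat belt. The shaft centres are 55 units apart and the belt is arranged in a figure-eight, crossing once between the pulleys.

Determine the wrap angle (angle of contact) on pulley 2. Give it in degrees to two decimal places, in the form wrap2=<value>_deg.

crossed belt: β = asin((r1+r2)/C) = asin(12/55) = 12.6023°
wrap1 = wrap2 = π + 2β = 205.2045°

wrap2=205.20_deg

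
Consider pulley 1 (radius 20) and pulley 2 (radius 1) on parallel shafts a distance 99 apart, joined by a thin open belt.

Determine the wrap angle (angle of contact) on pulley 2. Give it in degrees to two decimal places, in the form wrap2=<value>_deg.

open belt: β = asin((r2−r1)/C) = asin(-19/99) = -11.0648°
wrap1 = π − 2β = 202.1296°
wrap2 = π + 2β = 157.8704°

wrap2=157.87_deg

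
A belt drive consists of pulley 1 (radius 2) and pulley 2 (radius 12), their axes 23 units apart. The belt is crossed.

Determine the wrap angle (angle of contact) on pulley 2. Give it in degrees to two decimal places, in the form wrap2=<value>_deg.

crossed belt: β = asin((r1+r2)/C) = asin(14/23) = 37.4952°
wrap1 = wrap2 = π + 2β = 254.9905°

wrap2=254.99_deg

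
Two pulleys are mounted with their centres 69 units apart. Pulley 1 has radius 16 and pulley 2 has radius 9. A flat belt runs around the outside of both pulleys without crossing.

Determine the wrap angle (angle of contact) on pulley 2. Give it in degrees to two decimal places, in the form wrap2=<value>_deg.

wrap2=168.35_deg

open belt: β = asin((r2−r1)/C) = asin(-7/69) = -5.8226°
wrap1 = π − 2β = 191.6453°
wrap2 = π + 2β = 168.3547°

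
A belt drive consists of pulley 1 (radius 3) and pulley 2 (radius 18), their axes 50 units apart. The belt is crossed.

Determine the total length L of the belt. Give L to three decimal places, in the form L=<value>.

crossed belt: β = asin((r1+r2)/C) = asin(21/50) = 24.8346°
wrap1 = wrap2 = π + 2β = 229.6692°
tangent length = C·cosβ = 45.3762
L = (r1+r2)·wrap + 2·C·cosβ = 21·4.0085 + 2·45.3762 = 174.9306

L=174.931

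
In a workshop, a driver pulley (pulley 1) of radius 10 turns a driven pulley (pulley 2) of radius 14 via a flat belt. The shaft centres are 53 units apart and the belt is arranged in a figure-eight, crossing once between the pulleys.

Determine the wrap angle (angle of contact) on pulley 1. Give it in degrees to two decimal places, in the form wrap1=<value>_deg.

crossed belt: β = asin((r1+r2)/C) = asin(24/53) = 26.9254°
wrap1 = wrap2 = π + 2β = 233.8508°

wrap1=233.85_deg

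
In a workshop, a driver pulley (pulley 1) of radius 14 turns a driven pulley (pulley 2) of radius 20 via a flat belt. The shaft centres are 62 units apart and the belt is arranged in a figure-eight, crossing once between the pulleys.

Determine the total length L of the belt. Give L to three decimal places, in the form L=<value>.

L=249.976

crossed belt: β = asin((r1+r2)/C) = asin(34/62) = 33.2564°
wrap1 = wrap2 = π + 2β = 246.5129°
tangent length = C·cosβ = 51.8459
L = (r1+r2)·wrap + 2·C·cosβ = 34·4.3025 + 2·51.8459 = 249.9755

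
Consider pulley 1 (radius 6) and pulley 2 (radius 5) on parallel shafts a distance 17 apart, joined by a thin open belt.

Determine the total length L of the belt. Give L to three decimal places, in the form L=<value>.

open belt: β = asin((r2−r1)/C) = asin(-1/17) = -3.3723°
wrap1 = π − 2β = 186.7446°
wrap2 = π + 2β = 173.2554°
tangent length = C·cosβ = 16.9706
L = r1·wrap1 + r2·wrap2 + 2·C·cosβ = 6·3.2593 + 5·3.0239 + 2·16.9706 = 68.6164

L=68.616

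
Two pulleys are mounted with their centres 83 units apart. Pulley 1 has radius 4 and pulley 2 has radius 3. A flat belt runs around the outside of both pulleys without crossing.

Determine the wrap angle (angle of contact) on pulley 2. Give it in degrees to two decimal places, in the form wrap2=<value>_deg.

wrap2=178.62_deg

open belt: β = asin((r2−r1)/C) = asin(-1/83) = -0.6903°
wrap1 = π − 2β = 181.3807°
wrap2 = π + 2β = 178.6193°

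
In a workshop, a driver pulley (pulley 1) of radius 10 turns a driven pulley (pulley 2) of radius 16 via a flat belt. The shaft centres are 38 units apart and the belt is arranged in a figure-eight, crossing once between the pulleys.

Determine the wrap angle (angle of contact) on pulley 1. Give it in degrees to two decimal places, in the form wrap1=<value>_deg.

wrap1=266.35_deg

crossed belt: β = asin((r1+r2)/C) = asin(26/38) = 43.1736°
wrap1 = wrap2 = π + 2β = 266.3471°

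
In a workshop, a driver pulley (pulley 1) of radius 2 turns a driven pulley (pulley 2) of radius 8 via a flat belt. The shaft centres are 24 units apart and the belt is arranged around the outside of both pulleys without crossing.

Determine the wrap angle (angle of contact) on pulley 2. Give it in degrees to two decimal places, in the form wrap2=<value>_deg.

open belt: β = asin((r2−r1)/C) = asin(6/24) = 14.4775°
wrap1 = π − 2β = 151.0450°
wrap2 = π + 2β = 208.9550°

wrap2=208.96_deg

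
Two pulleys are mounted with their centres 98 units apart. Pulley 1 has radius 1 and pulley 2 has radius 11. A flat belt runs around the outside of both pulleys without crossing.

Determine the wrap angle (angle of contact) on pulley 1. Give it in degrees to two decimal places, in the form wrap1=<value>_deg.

open belt: β = asin((r2−r1)/C) = asin(10/98) = 5.8567°
wrap1 = π − 2β = 168.2866°
wrap2 = π + 2β = 191.7134°

wrap1=168.29_deg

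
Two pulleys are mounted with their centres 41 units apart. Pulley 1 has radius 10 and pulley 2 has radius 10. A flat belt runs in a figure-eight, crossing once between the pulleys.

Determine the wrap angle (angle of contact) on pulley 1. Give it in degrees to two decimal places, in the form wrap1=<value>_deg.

crossed belt: β = asin((r1+r2)/C) = asin(20/41) = 29.1964°
wrap1 = wrap2 = π + 2β = 238.3928°

wrap1=238.39_deg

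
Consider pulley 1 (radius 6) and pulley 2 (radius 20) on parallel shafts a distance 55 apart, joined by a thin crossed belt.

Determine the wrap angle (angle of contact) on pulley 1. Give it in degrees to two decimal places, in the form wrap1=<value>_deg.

wrap1=236.42_deg

crossed belt: β = asin((r1+r2)/C) = asin(26/55) = 28.2115°
wrap1 = wrap2 = π + 2β = 236.4230°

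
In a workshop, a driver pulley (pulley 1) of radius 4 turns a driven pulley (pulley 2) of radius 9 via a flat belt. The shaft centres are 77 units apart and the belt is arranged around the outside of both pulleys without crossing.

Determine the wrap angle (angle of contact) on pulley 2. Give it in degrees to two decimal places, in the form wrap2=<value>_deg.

wrap2=187.45_deg

open belt: β = asin((r2−r1)/C) = asin(5/77) = 3.7231°
wrap1 = π − 2β = 172.5538°
wrap2 = π + 2β = 187.4462°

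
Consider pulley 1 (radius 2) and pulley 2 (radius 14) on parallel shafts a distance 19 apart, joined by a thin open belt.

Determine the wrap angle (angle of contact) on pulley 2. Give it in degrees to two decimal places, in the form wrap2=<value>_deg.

open belt: β = asin((r2−r1)/C) = asin(12/19) = 39.1667°
wrap1 = π − 2β = 101.6666°
wrap2 = π + 2β = 258.3334°

wrap2=258.33_deg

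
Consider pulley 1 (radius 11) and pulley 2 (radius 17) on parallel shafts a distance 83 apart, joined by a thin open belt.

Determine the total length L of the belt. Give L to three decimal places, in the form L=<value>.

open belt: β = asin((r2−r1)/C) = asin(6/83) = 4.1455°
wrap1 = π − 2β = 171.7090°
wrap2 = π + 2β = 188.2910°
tangent length = C·cosβ = 82.7828
L = r1·wrap1 + r2·wrap2 + 2·C·cosβ = 11·2.9969 + 17·3.2863 + 2·82.7828 = 254.3985

L=254.399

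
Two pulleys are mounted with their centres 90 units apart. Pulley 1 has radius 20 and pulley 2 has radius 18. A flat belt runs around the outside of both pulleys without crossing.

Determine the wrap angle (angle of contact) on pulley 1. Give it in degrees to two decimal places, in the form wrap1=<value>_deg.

open belt: β = asin((r2−r1)/C) = asin(-2/90) = -1.2733°
wrap1 = π − 2β = 182.5467°
wrap2 = π + 2β = 177.4533°

wrap1=182.55_deg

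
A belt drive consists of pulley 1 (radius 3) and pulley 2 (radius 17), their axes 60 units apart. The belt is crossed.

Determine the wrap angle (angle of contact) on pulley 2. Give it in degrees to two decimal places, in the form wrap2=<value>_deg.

wrap2=218.94_deg

crossed belt: β = asin((r1+r2)/C) = asin(20/60) = 19.4712°
wrap1 = wrap2 = π + 2β = 218.9424°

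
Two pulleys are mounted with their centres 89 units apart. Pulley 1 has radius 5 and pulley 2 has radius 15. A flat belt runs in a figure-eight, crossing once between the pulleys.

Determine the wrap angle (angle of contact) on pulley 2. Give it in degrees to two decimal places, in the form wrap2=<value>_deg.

crossed belt: β = asin((r1+r2)/C) = asin(20/89) = 12.9864°
wrap1 = wrap2 = π + 2β = 205.9727°

wrap2=205.97_deg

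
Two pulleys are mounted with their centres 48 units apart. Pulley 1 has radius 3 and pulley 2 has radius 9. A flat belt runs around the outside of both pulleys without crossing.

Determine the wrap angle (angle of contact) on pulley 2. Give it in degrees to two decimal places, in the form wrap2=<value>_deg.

open belt: β = asin((r2−r1)/C) = asin(6/48) = 7.1808°
wrap1 = π − 2β = 165.6385°
wrap2 = π + 2β = 194.3615°

wrap2=194.36_deg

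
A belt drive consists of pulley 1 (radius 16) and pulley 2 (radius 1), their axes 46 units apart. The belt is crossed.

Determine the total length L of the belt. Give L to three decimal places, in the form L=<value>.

crossed belt: β = asin((r1+r2)/C) = asin(17/46) = 21.6888°
wrap1 = wrap2 = π + 2β = 223.3776°
tangent length = C·cosβ = 42.7434
L = (r1+r2)·wrap + 2·C·cosβ = 17·3.8987 + 2·42.7434 = 151.7643

L=151.764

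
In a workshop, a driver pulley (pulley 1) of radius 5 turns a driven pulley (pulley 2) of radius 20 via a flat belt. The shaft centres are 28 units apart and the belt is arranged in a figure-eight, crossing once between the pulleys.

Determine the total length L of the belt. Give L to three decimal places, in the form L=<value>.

crossed belt: β = asin((r1+r2)/C) = asin(25/28) = 63.2345°
wrap1 = wrap2 = π + 2β = 306.4690°
tangent length = C·cosβ = 12.6095
L = (r1+r2)·wrap + 2·C·cosβ = 25·5.3489 + 2·12.6095 = 158.9414

L=158.941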